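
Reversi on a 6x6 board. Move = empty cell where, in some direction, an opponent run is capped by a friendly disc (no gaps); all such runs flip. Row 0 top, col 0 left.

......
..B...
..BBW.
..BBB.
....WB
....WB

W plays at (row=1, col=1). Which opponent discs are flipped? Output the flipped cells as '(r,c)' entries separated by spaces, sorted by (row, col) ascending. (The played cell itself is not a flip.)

Answer: (2,2) (3,3)

Derivation:
Dir NW: first cell '.' (not opp) -> no flip
Dir N: first cell '.' (not opp) -> no flip
Dir NE: first cell '.' (not opp) -> no flip
Dir W: first cell '.' (not opp) -> no flip
Dir E: opp run (1,2), next='.' -> no flip
Dir SW: first cell '.' (not opp) -> no flip
Dir S: first cell '.' (not opp) -> no flip
Dir SE: opp run (2,2) (3,3) capped by W -> flip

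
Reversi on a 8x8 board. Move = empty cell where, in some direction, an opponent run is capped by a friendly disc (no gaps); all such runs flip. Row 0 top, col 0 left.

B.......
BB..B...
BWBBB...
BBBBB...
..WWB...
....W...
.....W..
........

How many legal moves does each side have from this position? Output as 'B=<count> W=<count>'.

-- B to move --
(1,2): flips 1 -> legal
(4,1): flips 2 -> legal
(4,5): no bracket -> illegal
(5,1): flips 1 -> legal
(5,2): flips 2 -> legal
(5,3): flips 2 -> legal
(5,5): no bracket -> illegal
(5,6): no bracket -> illegal
(6,3): no bracket -> illegal
(6,4): flips 1 -> legal
(6,6): no bracket -> illegal
(7,4): no bracket -> illegal
(7,5): no bracket -> illegal
(7,6): flips 3 -> legal
B mobility = 7
-- W to move --
(0,1): flips 1 -> legal
(0,2): no bracket -> illegal
(0,3): no bracket -> illegal
(0,4): flips 4 -> legal
(0,5): no bracket -> illegal
(1,2): flips 2 -> legal
(1,3): flips 2 -> legal
(1,5): flips 2 -> legal
(2,5): flips 4 -> legal
(3,5): no bracket -> illegal
(4,0): no bracket -> illegal
(4,1): flips 1 -> legal
(4,5): flips 1 -> legal
(5,3): no bracket -> illegal
(5,5): no bracket -> illegal
W mobility = 8

Answer: B=7 W=8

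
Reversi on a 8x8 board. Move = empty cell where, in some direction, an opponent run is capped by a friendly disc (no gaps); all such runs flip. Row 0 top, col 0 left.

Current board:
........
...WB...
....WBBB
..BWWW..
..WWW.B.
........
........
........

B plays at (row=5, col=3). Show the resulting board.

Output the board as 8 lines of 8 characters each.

Place B at (5,3); scan 8 dirs for brackets.
Dir NW: opp run (4,2), next='.' -> no flip
Dir N: opp run (4,3) (3,3), next='.' -> no flip
Dir NE: opp run (4,4) (3,5) capped by B -> flip
Dir W: first cell '.' (not opp) -> no flip
Dir E: first cell '.' (not opp) -> no flip
Dir SW: first cell '.' (not opp) -> no flip
Dir S: first cell '.' (not opp) -> no flip
Dir SE: first cell '.' (not opp) -> no flip
All flips: (3,5) (4,4)

Answer: ........
...WB...
....WBBB
..BWWB..
..WWB.B.
...B....
........
........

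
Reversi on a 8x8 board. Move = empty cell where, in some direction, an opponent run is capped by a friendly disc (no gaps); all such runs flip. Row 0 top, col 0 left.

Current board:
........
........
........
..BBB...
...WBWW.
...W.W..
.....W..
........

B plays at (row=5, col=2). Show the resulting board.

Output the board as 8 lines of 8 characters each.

Answer: ........
........
........
..BBB...
...BBWW.
..BW.W..
.....W..
........

Derivation:
Place B at (5,2); scan 8 dirs for brackets.
Dir NW: first cell '.' (not opp) -> no flip
Dir N: first cell '.' (not opp) -> no flip
Dir NE: opp run (4,3) capped by B -> flip
Dir W: first cell '.' (not opp) -> no flip
Dir E: opp run (5,3), next='.' -> no flip
Dir SW: first cell '.' (not opp) -> no flip
Dir S: first cell '.' (not opp) -> no flip
Dir SE: first cell '.' (not opp) -> no flip
All flips: (4,3)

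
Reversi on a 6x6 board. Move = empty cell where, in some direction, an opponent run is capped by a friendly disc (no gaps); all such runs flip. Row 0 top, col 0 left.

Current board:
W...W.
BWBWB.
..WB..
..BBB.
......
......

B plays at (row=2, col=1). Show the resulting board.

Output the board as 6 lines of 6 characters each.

Place B at (2,1); scan 8 dirs for brackets.
Dir NW: first cell 'B' (not opp) -> no flip
Dir N: opp run (1,1), next='.' -> no flip
Dir NE: first cell 'B' (not opp) -> no flip
Dir W: first cell '.' (not opp) -> no flip
Dir E: opp run (2,2) capped by B -> flip
Dir SW: first cell '.' (not opp) -> no flip
Dir S: first cell '.' (not opp) -> no flip
Dir SE: first cell 'B' (not opp) -> no flip
All flips: (2,2)

Answer: W...W.
BWBWB.
.BBB..
..BBB.
......
......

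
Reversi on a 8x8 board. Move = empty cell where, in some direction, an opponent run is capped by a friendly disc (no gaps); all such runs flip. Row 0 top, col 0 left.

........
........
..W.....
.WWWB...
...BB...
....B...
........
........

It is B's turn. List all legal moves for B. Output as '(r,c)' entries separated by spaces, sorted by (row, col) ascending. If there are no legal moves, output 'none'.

(1,1): flips 2 -> legal
(1,2): no bracket -> illegal
(1,3): no bracket -> illegal
(2,0): no bracket -> illegal
(2,1): flips 1 -> legal
(2,3): flips 1 -> legal
(2,4): no bracket -> illegal
(3,0): flips 3 -> legal
(4,0): no bracket -> illegal
(4,1): no bracket -> illegal
(4,2): no bracket -> illegal

Answer: (1,1) (2,1) (2,3) (3,0)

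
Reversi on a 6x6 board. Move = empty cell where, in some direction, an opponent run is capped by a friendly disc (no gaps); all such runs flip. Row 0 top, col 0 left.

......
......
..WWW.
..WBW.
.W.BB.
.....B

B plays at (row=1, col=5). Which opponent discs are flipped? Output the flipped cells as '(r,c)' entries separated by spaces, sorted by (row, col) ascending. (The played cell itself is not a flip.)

Dir NW: first cell '.' (not opp) -> no flip
Dir N: first cell '.' (not opp) -> no flip
Dir NE: edge -> no flip
Dir W: first cell '.' (not opp) -> no flip
Dir E: edge -> no flip
Dir SW: opp run (2,4) capped by B -> flip
Dir S: first cell '.' (not opp) -> no flip
Dir SE: edge -> no flip

Answer: (2,4)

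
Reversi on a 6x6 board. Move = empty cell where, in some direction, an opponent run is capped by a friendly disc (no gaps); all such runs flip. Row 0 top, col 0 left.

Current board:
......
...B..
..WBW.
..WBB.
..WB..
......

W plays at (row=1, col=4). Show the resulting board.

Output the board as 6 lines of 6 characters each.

Place W at (1,4); scan 8 dirs for brackets.
Dir NW: first cell '.' (not opp) -> no flip
Dir N: first cell '.' (not opp) -> no flip
Dir NE: first cell '.' (not opp) -> no flip
Dir W: opp run (1,3), next='.' -> no flip
Dir E: first cell '.' (not opp) -> no flip
Dir SW: opp run (2,3) capped by W -> flip
Dir S: first cell 'W' (not opp) -> no flip
Dir SE: first cell '.' (not opp) -> no flip
All flips: (2,3)

Answer: ......
...BW.
..WWW.
..WBB.
..WB..
......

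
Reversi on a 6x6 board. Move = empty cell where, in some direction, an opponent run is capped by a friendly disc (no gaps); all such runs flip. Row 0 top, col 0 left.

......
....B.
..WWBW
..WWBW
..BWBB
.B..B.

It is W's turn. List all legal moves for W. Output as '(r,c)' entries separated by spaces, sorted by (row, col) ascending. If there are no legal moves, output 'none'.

Answer: (0,3) (0,5) (1,3) (1,5) (4,1) (5,2) (5,3) (5,5)

Derivation:
(0,3): flips 1 -> legal
(0,4): no bracket -> illegal
(0,5): flips 1 -> legal
(1,3): flips 1 -> legal
(1,5): flips 1 -> legal
(3,1): no bracket -> illegal
(4,0): no bracket -> illegal
(4,1): flips 1 -> legal
(5,0): no bracket -> illegal
(5,2): flips 1 -> legal
(5,3): flips 1 -> legal
(5,5): flips 2 -> legal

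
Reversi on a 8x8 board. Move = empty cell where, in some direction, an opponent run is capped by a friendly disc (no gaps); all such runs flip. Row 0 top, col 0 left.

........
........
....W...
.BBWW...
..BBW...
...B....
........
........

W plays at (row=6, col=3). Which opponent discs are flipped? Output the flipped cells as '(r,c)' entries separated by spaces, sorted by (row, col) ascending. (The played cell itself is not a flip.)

Dir NW: first cell '.' (not opp) -> no flip
Dir N: opp run (5,3) (4,3) capped by W -> flip
Dir NE: first cell '.' (not opp) -> no flip
Dir W: first cell '.' (not opp) -> no flip
Dir E: first cell '.' (not opp) -> no flip
Dir SW: first cell '.' (not opp) -> no flip
Dir S: first cell '.' (not opp) -> no flip
Dir SE: first cell '.' (not opp) -> no flip

Answer: (4,3) (5,3)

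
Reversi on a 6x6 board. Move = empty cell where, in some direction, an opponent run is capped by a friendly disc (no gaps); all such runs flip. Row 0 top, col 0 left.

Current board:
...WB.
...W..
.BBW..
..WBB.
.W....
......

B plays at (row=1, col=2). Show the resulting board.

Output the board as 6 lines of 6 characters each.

Place B at (1,2); scan 8 dirs for brackets.
Dir NW: first cell '.' (not opp) -> no flip
Dir N: first cell '.' (not opp) -> no flip
Dir NE: opp run (0,3), next=edge -> no flip
Dir W: first cell '.' (not opp) -> no flip
Dir E: opp run (1,3), next='.' -> no flip
Dir SW: first cell 'B' (not opp) -> no flip
Dir S: first cell 'B' (not opp) -> no flip
Dir SE: opp run (2,3) capped by B -> flip
All flips: (2,3)

Answer: ...WB.
..BW..
.BBB..
..WBB.
.W....
......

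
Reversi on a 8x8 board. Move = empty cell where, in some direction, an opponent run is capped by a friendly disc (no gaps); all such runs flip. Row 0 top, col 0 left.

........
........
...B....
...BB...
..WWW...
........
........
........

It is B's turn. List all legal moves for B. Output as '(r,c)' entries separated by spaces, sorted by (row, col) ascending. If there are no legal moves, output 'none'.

Answer: (5,1) (5,2) (5,3) (5,4) (5,5)

Derivation:
(3,1): no bracket -> illegal
(3,2): no bracket -> illegal
(3,5): no bracket -> illegal
(4,1): no bracket -> illegal
(4,5): no bracket -> illegal
(5,1): flips 1 -> legal
(5,2): flips 1 -> legal
(5,3): flips 1 -> legal
(5,4): flips 1 -> legal
(5,5): flips 1 -> legal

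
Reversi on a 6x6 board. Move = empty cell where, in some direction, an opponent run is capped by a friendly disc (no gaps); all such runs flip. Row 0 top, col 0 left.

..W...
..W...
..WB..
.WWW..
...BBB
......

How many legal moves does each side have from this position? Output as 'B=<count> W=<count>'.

Answer: B=4 W=7

Derivation:
-- B to move --
(0,1): flips 1 -> legal
(0,3): no bracket -> illegal
(1,1): flips 2 -> legal
(1,3): no bracket -> illegal
(2,0): no bracket -> illegal
(2,1): flips 2 -> legal
(2,4): no bracket -> illegal
(3,0): no bracket -> illegal
(3,4): no bracket -> illegal
(4,0): no bracket -> illegal
(4,1): flips 1 -> legal
(4,2): no bracket -> illegal
B mobility = 4
-- W to move --
(1,3): flips 1 -> legal
(1,4): flips 1 -> legal
(2,4): flips 1 -> legal
(3,4): flips 1 -> legal
(3,5): no bracket -> illegal
(4,2): no bracket -> illegal
(5,2): no bracket -> illegal
(5,3): flips 1 -> legal
(5,4): flips 1 -> legal
(5,5): flips 1 -> legal
W mobility = 7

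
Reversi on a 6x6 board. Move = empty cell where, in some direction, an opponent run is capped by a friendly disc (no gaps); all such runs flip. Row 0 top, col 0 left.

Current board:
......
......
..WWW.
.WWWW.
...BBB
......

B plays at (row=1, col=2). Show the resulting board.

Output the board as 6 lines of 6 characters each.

Place B at (1,2); scan 8 dirs for brackets.
Dir NW: first cell '.' (not opp) -> no flip
Dir N: first cell '.' (not opp) -> no flip
Dir NE: first cell '.' (not opp) -> no flip
Dir W: first cell '.' (not opp) -> no flip
Dir E: first cell '.' (not opp) -> no flip
Dir SW: first cell '.' (not opp) -> no flip
Dir S: opp run (2,2) (3,2), next='.' -> no flip
Dir SE: opp run (2,3) (3,4) capped by B -> flip
All flips: (2,3) (3,4)

Answer: ......
..B...
..WBW.
.WWWB.
...BBB
......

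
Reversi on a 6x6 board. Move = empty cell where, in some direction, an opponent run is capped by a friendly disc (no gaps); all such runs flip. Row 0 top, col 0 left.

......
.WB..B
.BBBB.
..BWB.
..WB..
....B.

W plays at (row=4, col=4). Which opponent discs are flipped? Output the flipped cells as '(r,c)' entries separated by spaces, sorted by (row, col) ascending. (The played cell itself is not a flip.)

Answer: (4,3)

Derivation:
Dir NW: first cell 'W' (not opp) -> no flip
Dir N: opp run (3,4) (2,4), next='.' -> no flip
Dir NE: first cell '.' (not opp) -> no flip
Dir W: opp run (4,3) capped by W -> flip
Dir E: first cell '.' (not opp) -> no flip
Dir SW: first cell '.' (not opp) -> no flip
Dir S: opp run (5,4), next=edge -> no flip
Dir SE: first cell '.' (not opp) -> no flip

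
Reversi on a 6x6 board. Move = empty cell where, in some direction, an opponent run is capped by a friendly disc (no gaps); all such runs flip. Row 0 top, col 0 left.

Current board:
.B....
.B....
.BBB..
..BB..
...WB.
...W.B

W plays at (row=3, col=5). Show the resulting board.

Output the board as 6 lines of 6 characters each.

Place W at (3,5); scan 8 dirs for brackets.
Dir NW: first cell '.' (not opp) -> no flip
Dir N: first cell '.' (not opp) -> no flip
Dir NE: edge -> no flip
Dir W: first cell '.' (not opp) -> no flip
Dir E: edge -> no flip
Dir SW: opp run (4,4) capped by W -> flip
Dir S: first cell '.' (not opp) -> no flip
Dir SE: edge -> no flip
All flips: (4,4)

Answer: .B....
.B....
.BBB..
..BB.W
...WW.
...W.B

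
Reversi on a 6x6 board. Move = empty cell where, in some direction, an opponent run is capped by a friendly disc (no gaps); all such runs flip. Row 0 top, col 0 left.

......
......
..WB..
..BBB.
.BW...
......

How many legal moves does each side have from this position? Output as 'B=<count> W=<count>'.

Answer: B=6 W=3

Derivation:
-- B to move --
(1,1): flips 1 -> legal
(1,2): flips 1 -> legal
(1,3): no bracket -> illegal
(2,1): flips 1 -> legal
(3,1): no bracket -> illegal
(4,3): flips 1 -> legal
(5,1): flips 1 -> legal
(5,2): flips 1 -> legal
(5,3): no bracket -> illegal
B mobility = 6
-- W to move --
(1,2): no bracket -> illegal
(1,3): no bracket -> illegal
(1,4): no bracket -> illegal
(2,1): no bracket -> illegal
(2,4): flips 2 -> legal
(2,5): no bracket -> illegal
(3,0): no bracket -> illegal
(3,1): no bracket -> illegal
(3,5): no bracket -> illegal
(4,0): flips 1 -> legal
(4,3): no bracket -> illegal
(4,4): flips 1 -> legal
(4,5): no bracket -> illegal
(5,0): no bracket -> illegal
(5,1): no bracket -> illegal
(5,2): no bracket -> illegal
W mobility = 3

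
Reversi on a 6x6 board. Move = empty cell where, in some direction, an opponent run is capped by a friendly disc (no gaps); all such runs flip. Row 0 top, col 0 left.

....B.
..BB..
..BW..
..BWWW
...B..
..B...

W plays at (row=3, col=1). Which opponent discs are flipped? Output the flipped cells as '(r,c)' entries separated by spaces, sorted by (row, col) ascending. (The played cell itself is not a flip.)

Dir NW: first cell '.' (not opp) -> no flip
Dir N: first cell '.' (not opp) -> no flip
Dir NE: opp run (2,2) (1,3) (0,4), next=edge -> no flip
Dir W: first cell '.' (not opp) -> no flip
Dir E: opp run (3,2) capped by W -> flip
Dir SW: first cell '.' (not opp) -> no flip
Dir S: first cell '.' (not opp) -> no flip
Dir SE: first cell '.' (not opp) -> no flip

Answer: (3,2)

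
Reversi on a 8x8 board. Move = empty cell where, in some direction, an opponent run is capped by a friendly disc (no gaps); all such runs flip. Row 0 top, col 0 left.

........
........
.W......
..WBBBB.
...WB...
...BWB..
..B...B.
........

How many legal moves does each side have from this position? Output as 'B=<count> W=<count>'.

Answer: B=4 W=8

Derivation:
-- B to move --
(1,0): no bracket -> illegal
(1,1): no bracket -> illegal
(1,2): no bracket -> illegal
(2,0): no bracket -> illegal
(2,2): no bracket -> illegal
(2,3): no bracket -> illegal
(3,0): no bracket -> illegal
(3,1): flips 1 -> legal
(4,1): no bracket -> illegal
(4,2): flips 1 -> legal
(4,5): no bracket -> illegal
(5,2): flips 1 -> legal
(6,3): no bracket -> illegal
(6,4): flips 1 -> legal
(6,5): no bracket -> illegal
B mobility = 4
-- W to move --
(2,2): no bracket -> illegal
(2,3): flips 1 -> legal
(2,4): flips 2 -> legal
(2,5): flips 1 -> legal
(2,6): no bracket -> illegal
(2,7): no bracket -> illegal
(3,7): flips 4 -> legal
(4,2): no bracket -> illegal
(4,5): flips 1 -> legal
(4,6): no bracket -> illegal
(4,7): no bracket -> illegal
(5,1): no bracket -> illegal
(5,2): flips 1 -> legal
(5,6): flips 1 -> legal
(5,7): no bracket -> illegal
(6,1): no bracket -> illegal
(6,3): flips 1 -> legal
(6,4): no bracket -> illegal
(6,5): no bracket -> illegal
(6,7): no bracket -> illegal
(7,1): no bracket -> illegal
(7,2): no bracket -> illegal
(7,3): no bracket -> illegal
(7,5): no bracket -> illegal
(7,6): no bracket -> illegal
(7,7): no bracket -> illegal
W mobility = 8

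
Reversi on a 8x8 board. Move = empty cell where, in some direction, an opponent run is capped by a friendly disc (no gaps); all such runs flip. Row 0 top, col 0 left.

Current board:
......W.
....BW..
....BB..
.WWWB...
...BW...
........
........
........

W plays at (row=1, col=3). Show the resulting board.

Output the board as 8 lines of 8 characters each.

Answer: ......W.
...WWW..
....BB..
.WWWB...
...BW...
........
........
........

Derivation:
Place W at (1,3); scan 8 dirs for brackets.
Dir NW: first cell '.' (not opp) -> no flip
Dir N: first cell '.' (not opp) -> no flip
Dir NE: first cell '.' (not opp) -> no flip
Dir W: first cell '.' (not opp) -> no flip
Dir E: opp run (1,4) capped by W -> flip
Dir SW: first cell '.' (not opp) -> no flip
Dir S: first cell '.' (not opp) -> no flip
Dir SE: opp run (2,4), next='.' -> no flip
All flips: (1,4)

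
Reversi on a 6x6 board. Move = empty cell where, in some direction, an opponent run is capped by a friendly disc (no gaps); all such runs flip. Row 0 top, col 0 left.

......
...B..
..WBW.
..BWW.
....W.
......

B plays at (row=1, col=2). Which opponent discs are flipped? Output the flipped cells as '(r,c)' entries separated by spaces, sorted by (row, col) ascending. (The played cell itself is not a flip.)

Dir NW: first cell '.' (not opp) -> no flip
Dir N: first cell '.' (not opp) -> no flip
Dir NE: first cell '.' (not opp) -> no flip
Dir W: first cell '.' (not opp) -> no flip
Dir E: first cell 'B' (not opp) -> no flip
Dir SW: first cell '.' (not opp) -> no flip
Dir S: opp run (2,2) capped by B -> flip
Dir SE: first cell 'B' (not opp) -> no flip

Answer: (2,2)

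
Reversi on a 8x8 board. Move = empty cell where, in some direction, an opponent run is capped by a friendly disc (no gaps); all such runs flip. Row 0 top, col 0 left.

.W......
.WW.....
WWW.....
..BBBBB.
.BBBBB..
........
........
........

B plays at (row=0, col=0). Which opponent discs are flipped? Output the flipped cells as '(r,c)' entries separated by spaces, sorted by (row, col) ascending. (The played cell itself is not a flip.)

Answer: (1,1) (2,2)

Derivation:
Dir NW: edge -> no flip
Dir N: edge -> no flip
Dir NE: edge -> no flip
Dir W: edge -> no flip
Dir E: opp run (0,1), next='.' -> no flip
Dir SW: edge -> no flip
Dir S: first cell '.' (not opp) -> no flip
Dir SE: opp run (1,1) (2,2) capped by B -> flip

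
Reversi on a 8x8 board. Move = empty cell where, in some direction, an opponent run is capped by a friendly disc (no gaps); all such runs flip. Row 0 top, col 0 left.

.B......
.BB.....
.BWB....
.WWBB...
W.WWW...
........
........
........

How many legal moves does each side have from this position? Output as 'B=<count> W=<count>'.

-- B to move --
(1,3): no bracket -> illegal
(2,0): no bracket -> illegal
(3,0): flips 2 -> legal
(3,5): no bracket -> illegal
(4,1): flips 2 -> legal
(4,5): no bracket -> illegal
(5,0): no bracket -> illegal
(5,1): flips 1 -> legal
(5,2): flips 4 -> legal
(5,3): flips 1 -> legal
(5,4): flips 3 -> legal
(5,5): flips 1 -> legal
B mobility = 7
-- W to move --
(0,0): flips 1 -> legal
(0,2): flips 1 -> legal
(0,3): no bracket -> illegal
(1,0): flips 1 -> legal
(1,3): flips 2 -> legal
(1,4): flips 1 -> legal
(2,0): flips 1 -> legal
(2,4): flips 3 -> legal
(2,5): flips 1 -> legal
(3,0): no bracket -> illegal
(3,5): flips 2 -> legal
(4,5): no bracket -> illegal
W mobility = 9

Answer: B=7 W=9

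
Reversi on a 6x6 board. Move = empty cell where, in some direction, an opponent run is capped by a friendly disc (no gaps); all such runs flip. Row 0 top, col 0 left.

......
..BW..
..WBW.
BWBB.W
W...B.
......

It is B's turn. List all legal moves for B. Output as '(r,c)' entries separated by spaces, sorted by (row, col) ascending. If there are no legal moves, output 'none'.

Answer: (0,3) (1,1) (1,4) (1,5) (2,1) (2,5) (5,0)

Derivation:
(0,2): no bracket -> illegal
(0,3): flips 1 -> legal
(0,4): no bracket -> illegal
(1,1): flips 1 -> legal
(1,4): flips 1 -> legal
(1,5): flips 1 -> legal
(2,0): no bracket -> illegal
(2,1): flips 1 -> legal
(2,5): flips 1 -> legal
(3,4): no bracket -> illegal
(4,1): no bracket -> illegal
(4,2): no bracket -> illegal
(4,5): no bracket -> illegal
(5,0): flips 1 -> legal
(5,1): no bracket -> illegal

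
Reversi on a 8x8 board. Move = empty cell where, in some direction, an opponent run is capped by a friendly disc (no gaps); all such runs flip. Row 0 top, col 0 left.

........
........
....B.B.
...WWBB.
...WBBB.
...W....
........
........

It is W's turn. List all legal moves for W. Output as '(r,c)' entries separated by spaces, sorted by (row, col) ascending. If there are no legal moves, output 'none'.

(1,3): no bracket -> illegal
(1,4): flips 1 -> legal
(1,5): flips 1 -> legal
(1,6): no bracket -> illegal
(1,7): flips 3 -> legal
(2,3): no bracket -> illegal
(2,5): no bracket -> illegal
(2,7): no bracket -> illegal
(3,7): flips 2 -> legal
(4,7): flips 3 -> legal
(5,4): flips 1 -> legal
(5,5): flips 1 -> legal
(5,6): flips 1 -> legal
(5,7): no bracket -> illegal

Answer: (1,4) (1,5) (1,7) (3,7) (4,7) (5,4) (5,5) (5,6)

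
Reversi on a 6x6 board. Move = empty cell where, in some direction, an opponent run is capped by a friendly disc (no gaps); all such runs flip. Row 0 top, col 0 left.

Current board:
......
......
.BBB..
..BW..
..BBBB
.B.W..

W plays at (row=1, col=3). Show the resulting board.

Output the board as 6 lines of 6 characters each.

Place W at (1,3); scan 8 dirs for brackets.
Dir NW: first cell '.' (not opp) -> no flip
Dir N: first cell '.' (not opp) -> no flip
Dir NE: first cell '.' (not opp) -> no flip
Dir W: first cell '.' (not opp) -> no flip
Dir E: first cell '.' (not opp) -> no flip
Dir SW: opp run (2,2), next='.' -> no flip
Dir S: opp run (2,3) capped by W -> flip
Dir SE: first cell '.' (not opp) -> no flip
All flips: (2,3)

Answer: ......
...W..
.BBW..
..BW..
..BBBB
.B.W..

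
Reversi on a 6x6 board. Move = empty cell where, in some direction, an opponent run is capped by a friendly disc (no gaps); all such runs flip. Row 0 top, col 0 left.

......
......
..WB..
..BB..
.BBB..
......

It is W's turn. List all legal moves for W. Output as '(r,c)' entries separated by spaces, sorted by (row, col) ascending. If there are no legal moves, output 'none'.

Answer: (2,4) (4,4) (5,2)

Derivation:
(1,2): no bracket -> illegal
(1,3): no bracket -> illegal
(1,4): no bracket -> illegal
(2,1): no bracket -> illegal
(2,4): flips 1 -> legal
(3,0): no bracket -> illegal
(3,1): no bracket -> illegal
(3,4): no bracket -> illegal
(4,0): no bracket -> illegal
(4,4): flips 1 -> legal
(5,0): no bracket -> illegal
(5,1): no bracket -> illegal
(5,2): flips 2 -> legal
(5,3): no bracket -> illegal
(5,4): no bracket -> illegal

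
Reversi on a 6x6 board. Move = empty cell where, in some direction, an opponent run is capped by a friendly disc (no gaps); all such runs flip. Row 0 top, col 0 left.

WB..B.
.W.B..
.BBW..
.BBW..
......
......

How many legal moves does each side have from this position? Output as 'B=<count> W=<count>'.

Answer: B=5 W=5

Derivation:
-- B to move --
(0,2): no bracket -> illegal
(1,0): no bracket -> illegal
(1,2): no bracket -> illegal
(1,4): flips 1 -> legal
(2,0): no bracket -> illegal
(2,4): flips 1 -> legal
(3,4): flips 1 -> legal
(4,2): no bracket -> illegal
(4,3): flips 2 -> legal
(4,4): flips 1 -> legal
B mobility = 5
-- W to move --
(0,2): flips 1 -> legal
(0,3): flips 1 -> legal
(0,5): no bracket -> illegal
(1,0): no bracket -> illegal
(1,2): no bracket -> illegal
(1,4): no bracket -> illegal
(1,5): no bracket -> illegal
(2,0): flips 2 -> legal
(2,4): no bracket -> illegal
(3,0): flips 2 -> legal
(4,0): no bracket -> illegal
(4,1): flips 3 -> legal
(4,2): no bracket -> illegal
(4,3): no bracket -> illegal
W mobility = 5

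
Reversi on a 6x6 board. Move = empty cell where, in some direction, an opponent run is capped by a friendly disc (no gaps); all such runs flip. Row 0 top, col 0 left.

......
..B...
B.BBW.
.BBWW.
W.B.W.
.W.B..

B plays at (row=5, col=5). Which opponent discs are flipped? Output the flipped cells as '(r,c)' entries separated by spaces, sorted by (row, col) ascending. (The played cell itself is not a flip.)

Answer: (3,3) (4,4)

Derivation:
Dir NW: opp run (4,4) (3,3) capped by B -> flip
Dir N: first cell '.' (not opp) -> no flip
Dir NE: edge -> no flip
Dir W: first cell '.' (not opp) -> no flip
Dir E: edge -> no flip
Dir SW: edge -> no flip
Dir S: edge -> no flip
Dir SE: edge -> no flip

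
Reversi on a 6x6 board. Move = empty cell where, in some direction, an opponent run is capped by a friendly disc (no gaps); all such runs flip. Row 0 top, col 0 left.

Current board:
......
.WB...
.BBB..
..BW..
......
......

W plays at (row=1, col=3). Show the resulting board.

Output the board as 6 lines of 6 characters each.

Place W at (1,3); scan 8 dirs for brackets.
Dir NW: first cell '.' (not opp) -> no flip
Dir N: first cell '.' (not opp) -> no flip
Dir NE: first cell '.' (not opp) -> no flip
Dir W: opp run (1,2) capped by W -> flip
Dir E: first cell '.' (not opp) -> no flip
Dir SW: opp run (2,2), next='.' -> no flip
Dir S: opp run (2,3) capped by W -> flip
Dir SE: first cell '.' (not opp) -> no flip
All flips: (1,2) (2,3)

Answer: ......
.WWW..
.BBW..
..BW..
......
......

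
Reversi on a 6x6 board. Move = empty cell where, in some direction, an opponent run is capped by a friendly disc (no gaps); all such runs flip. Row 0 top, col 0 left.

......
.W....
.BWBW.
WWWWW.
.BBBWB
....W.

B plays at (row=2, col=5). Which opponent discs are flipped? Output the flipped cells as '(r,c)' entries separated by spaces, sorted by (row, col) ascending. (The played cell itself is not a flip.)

Answer: (2,4) (3,4)

Derivation:
Dir NW: first cell '.' (not opp) -> no flip
Dir N: first cell '.' (not opp) -> no flip
Dir NE: edge -> no flip
Dir W: opp run (2,4) capped by B -> flip
Dir E: edge -> no flip
Dir SW: opp run (3,4) capped by B -> flip
Dir S: first cell '.' (not opp) -> no flip
Dir SE: edge -> no flip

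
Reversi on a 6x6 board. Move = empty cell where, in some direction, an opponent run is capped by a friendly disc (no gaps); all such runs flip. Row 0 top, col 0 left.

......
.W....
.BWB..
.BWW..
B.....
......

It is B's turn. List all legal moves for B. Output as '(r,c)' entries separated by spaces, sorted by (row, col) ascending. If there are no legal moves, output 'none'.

(0,0): no bracket -> illegal
(0,1): flips 1 -> legal
(0,2): no bracket -> illegal
(1,0): no bracket -> illegal
(1,2): no bracket -> illegal
(1,3): flips 1 -> legal
(2,0): no bracket -> illegal
(2,4): no bracket -> illegal
(3,4): flips 2 -> legal
(4,1): flips 1 -> legal
(4,2): no bracket -> illegal
(4,3): flips 2 -> legal
(4,4): no bracket -> illegal

Answer: (0,1) (1,3) (3,4) (4,1) (4,3)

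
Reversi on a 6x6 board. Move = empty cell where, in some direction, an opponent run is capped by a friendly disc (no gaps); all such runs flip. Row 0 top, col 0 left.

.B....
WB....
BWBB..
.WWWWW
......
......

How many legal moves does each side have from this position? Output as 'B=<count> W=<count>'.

-- B to move --
(0,0): flips 1 -> legal
(1,2): no bracket -> illegal
(2,4): no bracket -> illegal
(2,5): no bracket -> illegal
(3,0): no bracket -> illegal
(4,0): flips 1 -> legal
(4,1): flips 3 -> legal
(4,2): flips 2 -> legal
(4,3): flips 1 -> legal
(4,4): flips 1 -> legal
(4,5): flips 1 -> legal
B mobility = 7
-- W to move --
(0,0): flips 2 -> legal
(0,2): no bracket -> illegal
(1,2): flips 3 -> legal
(1,3): flips 2 -> legal
(1,4): flips 1 -> legal
(2,4): flips 2 -> legal
(3,0): flips 1 -> legal
W mobility = 6

Answer: B=7 W=6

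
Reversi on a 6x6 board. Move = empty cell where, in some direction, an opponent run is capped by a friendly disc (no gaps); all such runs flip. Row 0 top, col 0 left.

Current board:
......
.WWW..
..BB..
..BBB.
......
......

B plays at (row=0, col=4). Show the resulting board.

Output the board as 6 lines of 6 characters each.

Answer: ....B.
.WWB..
..BB..
..BBB.
......
......

Derivation:
Place B at (0,4); scan 8 dirs for brackets.
Dir NW: edge -> no flip
Dir N: edge -> no flip
Dir NE: edge -> no flip
Dir W: first cell '.' (not opp) -> no flip
Dir E: first cell '.' (not opp) -> no flip
Dir SW: opp run (1,3) capped by B -> flip
Dir S: first cell '.' (not opp) -> no flip
Dir SE: first cell '.' (not opp) -> no flip
All flips: (1,3)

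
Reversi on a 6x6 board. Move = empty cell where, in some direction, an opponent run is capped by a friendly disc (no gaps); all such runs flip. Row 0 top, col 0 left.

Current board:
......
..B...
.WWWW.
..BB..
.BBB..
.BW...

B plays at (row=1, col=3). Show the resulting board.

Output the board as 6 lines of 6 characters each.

Place B at (1,3); scan 8 dirs for brackets.
Dir NW: first cell '.' (not opp) -> no flip
Dir N: first cell '.' (not opp) -> no flip
Dir NE: first cell '.' (not opp) -> no flip
Dir W: first cell 'B' (not opp) -> no flip
Dir E: first cell '.' (not opp) -> no flip
Dir SW: opp run (2,2), next='.' -> no flip
Dir S: opp run (2,3) capped by B -> flip
Dir SE: opp run (2,4), next='.' -> no flip
All flips: (2,3)

Answer: ......
..BB..
.WWBW.
..BB..
.BBB..
.BW...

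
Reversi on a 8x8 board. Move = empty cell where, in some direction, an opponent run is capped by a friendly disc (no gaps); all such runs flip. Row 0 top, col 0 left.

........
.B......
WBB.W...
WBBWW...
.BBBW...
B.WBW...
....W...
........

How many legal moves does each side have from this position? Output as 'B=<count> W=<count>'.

-- B to move --
(1,0): no bracket -> illegal
(1,3): no bracket -> illegal
(1,4): no bracket -> illegal
(1,5): flips 2 -> legal
(2,3): flips 1 -> legal
(2,5): flips 1 -> legal
(3,5): flips 3 -> legal
(4,0): no bracket -> illegal
(4,5): flips 1 -> legal
(5,1): flips 1 -> legal
(5,5): flips 3 -> legal
(6,1): flips 1 -> legal
(6,2): flips 1 -> legal
(6,3): flips 1 -> legal
(6,5): flips 1 -> legal
(7,3): no bracket -> illegal
(7,4): no bracket -> illegal
(7,5): flips 1 -> legal
B mobility = 12
-- W to move --
(0,0): flips 2 -> legal
(0,1): no bracket -> illegal
(0,2): flips 1 -> legal
(1,0): flips 3 -> legal
(1,2): flips 4 -> legal
(1,3): no bracket -> illegal
(2,3): flips 2 -> legal
(4,0): flips 3 -> legal
(5,1): flips 1 -> legal
(6,0): no bracket -> illegal
(6,1): no bracket -> illegal
(6,2): flips 1 -> legal
(6,3): flips 2 -> legal
W mobility = 9

Answer: B=12 W=9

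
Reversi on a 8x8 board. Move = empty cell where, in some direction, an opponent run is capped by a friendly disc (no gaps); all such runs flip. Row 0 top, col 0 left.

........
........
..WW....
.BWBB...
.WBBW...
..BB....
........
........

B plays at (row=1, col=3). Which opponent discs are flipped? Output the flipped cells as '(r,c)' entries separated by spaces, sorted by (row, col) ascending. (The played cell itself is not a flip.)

Dir NW: first cell '.' (not opp) -> no flip
Dir N: first cell '.' (not opp) -> no flip
Dir NE: first cell '.' (not opp) -> no flip
Dir W: first cell '.' (not opp) -> no flip
Dir E: first cell '.' (not opp) -> no flip
Dir SW: opp run (2,2) capped by B -> flip
Dir S: opp run (2,3) capped by B -> flip
Dir SE: first cell '.' (not opp) -> no flip

Answer: (2,2) (2,3)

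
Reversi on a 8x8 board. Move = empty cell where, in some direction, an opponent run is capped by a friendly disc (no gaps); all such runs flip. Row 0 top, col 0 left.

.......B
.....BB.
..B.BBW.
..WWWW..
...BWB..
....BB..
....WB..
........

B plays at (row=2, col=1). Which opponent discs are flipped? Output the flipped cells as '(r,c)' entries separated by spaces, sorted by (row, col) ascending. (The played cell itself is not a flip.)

Dir NW: first cell '.' (not opp) -> no flip
Dir N: first cell '.' (not opp) -> no flip
Dir NE: first cell '.' (not opp) -> no flip
Dir W: first cell '.' (not opp) -> no flip
Dir E: first cell 'B' (not opp) -> no flip
Dir SW: first cell '.' (not opp) -> no flip
Dir S: first cell '.' (not opp) -> no flip
Dir SE: opp run (3,2) capped by B -> flip

Answer: (3,2)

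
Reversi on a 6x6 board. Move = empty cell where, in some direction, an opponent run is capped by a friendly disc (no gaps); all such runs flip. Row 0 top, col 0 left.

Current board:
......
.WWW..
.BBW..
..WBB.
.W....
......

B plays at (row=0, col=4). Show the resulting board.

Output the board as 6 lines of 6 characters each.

Place B at (0,4); scan 8 dirs for brackets.
Dir NW: edge -> no flip
Dir N: edge -> no flip
Dir NE: edge -> no flip
Dir W: first cell '.' (not opp) -> no flip
Dir E: first cell '.' (not opp) -> no flip
Dir SW: opp run (1,3) capped by B -> flip
Dir S: first cell '.' (not opp) -> no flip
Dir SE: first cell '.' (not opp) -> no flip
All flips: (1,3)

Answer: ....B.
.WWB..
.BBW..
..WBB.
.W....
......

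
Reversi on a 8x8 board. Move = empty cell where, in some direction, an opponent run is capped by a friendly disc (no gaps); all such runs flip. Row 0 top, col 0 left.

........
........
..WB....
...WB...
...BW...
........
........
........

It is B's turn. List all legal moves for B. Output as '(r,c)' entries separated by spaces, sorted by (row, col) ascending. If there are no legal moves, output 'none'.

(1,1): no bracket -> illegal
(1,2): no bracket -> illegal
(1,3): no bracket -> illegal
(2,1): flips 1 -> legal
(2,4): no bracket -> illegal
(3,1): no bracket -> illegal
(3,2): flips 1 -> legal
(3,5): no bracket -> illegal
(4,2): no bracket -> illegal
(4,5): flips 1 -> legal
(5,3): no bracket -> illegal
(5,4): flips 1 -> legal
(5,5): no bracket -> illegal

Answer: (2,1) (3,2) (4,5) (5,4)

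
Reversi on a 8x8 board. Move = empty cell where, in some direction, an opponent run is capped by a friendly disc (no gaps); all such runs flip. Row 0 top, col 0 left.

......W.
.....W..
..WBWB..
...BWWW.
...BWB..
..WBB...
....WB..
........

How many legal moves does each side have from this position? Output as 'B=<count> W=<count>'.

-- B to move --
(0,4): no bracket -> illegal
(0,5): flips 1 -> legal
(0,7): no bracket -> illegal
(1,1): flips 1 -> legal
(1,2): no bracket -> illegal
(1,3): no bracket -> illegal
(1,4): flips 3 -> legal
(1,6): no bracket -> illegal
(1,7): no bracket -> illegal
(2,1): flips 1 -> legal
(2,6): flips 2 -> legal
(2,7): flips 1 -> legal
(3,1): no bracket -> illegal
(3,2): no bracket -> illegal
(3,7): flips 3 -> legal
(4,1): no bracket -> illegal
(4,2): no bracket -> illegal
(4,6): no bracket -> illegal
(4,7): flips 1 -> legal
(5,1): flips 1 -> legal
(5,5): flips 1 -> legal
(6,1): flips 1 -> legal
(6,2): no bracket -> illegal
(6,3): flips 1 -> legal
(7,3): no bracket -> illegal
(7,4): flips 1 -> legal
(7,5): flips 1 -> legal
B mobility = 14
-- W to move --
(1,2): flips 1 -> legal
(1,3): no bracket -> illegal
(1,4): flips 1 -> legal
(1,6): flips 1 -> legal
(2,6): flips 1 -> legal
(3,2): flips 1 -> legal
(4,2): flips 3 -> legal
(4,6): flips 1 -> legal
(5,5): flips 3 -> legal
(5,6): flips 1 -> legal
(6,2): flips 1 -> legal
(6,3): flips 2 -> legal
(6,6): flips 1 -> legal
(7,4): no bracket -> illegal
(7,5): no bracket -> illegal
(7,6): no bracket -> illegal
W mobility = 12

Answer: B=14 W=12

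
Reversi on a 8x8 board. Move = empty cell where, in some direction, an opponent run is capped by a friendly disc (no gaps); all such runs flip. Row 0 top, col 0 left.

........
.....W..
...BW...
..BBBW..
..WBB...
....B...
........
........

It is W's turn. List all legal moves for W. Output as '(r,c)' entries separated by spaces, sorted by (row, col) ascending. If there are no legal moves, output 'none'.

(1,2): no bracket -> illegal
(1,3): no bracket -> illegal
(1,4): no bracket -> illegal
(2,1): no bracket -> illegal
(2,2): flips 2 -> legal
(2,5): no bracket -> illegal
(3,1): flips 3 -> legal
(4,1): no bracket -> illegal
(4,5): flips 2 -> legal
(5,2): no bracket -> illegal
(5,3): flips 1 -> legal
(5,5): no bracket -> illegal
(6,3): no bracket -> illegal
(6,4): flips 3 -> legal
(6,5): no bracket -> illegal

Answer: (2,2) (3,1) (4,5) (5,3) (6,4)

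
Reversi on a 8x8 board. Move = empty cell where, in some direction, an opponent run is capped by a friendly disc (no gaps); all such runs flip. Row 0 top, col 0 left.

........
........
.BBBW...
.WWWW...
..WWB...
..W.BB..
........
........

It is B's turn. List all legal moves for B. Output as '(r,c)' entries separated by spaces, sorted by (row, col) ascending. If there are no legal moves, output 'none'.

Answer: (1,4) (2,5) (4,0) (4,1) (4,5) (5,3) (6,2)

Derivation:
(1,3): no bracket -> illegal
(1,4): flips 2 -> legal
(1,5): no bracket -> illegal
(2,0): no bracket -> illegal
(2,5): flips 1 -> legal
(3,0): no bracket -> illegal
(3,5): no bracket -> illegal
(4,0): flips 1 -> legal
(4,1): flips 4 -> legal
(4,5): flips 1 -> legal
(5,1): no bracket -> illegal
(5,3): flips 2 -> legal
(6,1): no bracket -> illegal
(6,2): flips 3 -> legal
(6,3): no bracket -> illegal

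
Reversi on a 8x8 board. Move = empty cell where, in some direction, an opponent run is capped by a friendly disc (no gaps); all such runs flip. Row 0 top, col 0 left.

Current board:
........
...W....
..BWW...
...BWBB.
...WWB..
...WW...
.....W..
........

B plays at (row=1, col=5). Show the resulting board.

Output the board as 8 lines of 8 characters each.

Answer: ........
...W.B..
..BWB...
...BWBB.
...WWB..
...WW...
.....W..
........

Derivation:
Place B at (1,5); scan 8 dirs for brackets.
Dir NW: first cell '.' (not opp) -> no flip
Dir N: first cell '.' (not opp) -> no flip
Dir NE: first cell '.' (not opp) -> no flip
Dir W: first cell '.' (not opp) -> no flip
Dir E: first cell '.' (not opp) -> no flip
Dir SW: opp run (2,4) capped by B -> flip
Dir S: first cell '.' (not opp) -> no flip
Dir SE: first cell '.' (not opp) -> no flip
All flips: (2,4)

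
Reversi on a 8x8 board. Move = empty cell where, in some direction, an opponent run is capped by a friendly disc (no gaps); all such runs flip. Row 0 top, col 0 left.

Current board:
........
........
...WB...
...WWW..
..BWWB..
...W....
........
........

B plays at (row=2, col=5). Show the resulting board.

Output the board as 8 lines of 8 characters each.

Answer: ........
........
...WBB..
...WWB..
..BWWB..
...W....
........
........

Derivation:
Place B at (2,5); scan 8 dirs for brackets.
Dir NW: first cell '.' (not opp) -> no flip
Dir N: first cell '.' (not opp) -> no flip
Dir NE: first cell '.' (not opp) -> no flip
Dir W: first cell 'B' (not opp) -> no flip
Dir E: first cell '.' (not opp) -> no flip
Dir SW: opp run (3,4) (4,3), next='.' -> no flip
Dir S: opp run (3,5) capped by B -> flip
Dir SE: first cell '.' (not opp) -> no flip
All flips: (3,5)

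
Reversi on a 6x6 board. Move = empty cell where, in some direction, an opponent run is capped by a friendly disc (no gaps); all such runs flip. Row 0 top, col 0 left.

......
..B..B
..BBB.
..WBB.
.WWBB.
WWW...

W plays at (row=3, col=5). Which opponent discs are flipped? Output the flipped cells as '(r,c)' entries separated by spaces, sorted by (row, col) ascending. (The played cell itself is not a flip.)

Answer: (3,3) (3,4)

Derivation:
Dir NW: opp run (2,4), next='.' -> no flip
Dir N: first cell '.' (not opp) -> no flip
Dir NE: edge -> no flip
Dir W: opp run (3,4) (3,3) capped by W -> flip
Dir E: edge -> no flip
Dir SW: opp run (4,4), next='.' -> no flip
Dir S: first cell '.' (not opp) -> no flip
Dir SE: edge -> no flip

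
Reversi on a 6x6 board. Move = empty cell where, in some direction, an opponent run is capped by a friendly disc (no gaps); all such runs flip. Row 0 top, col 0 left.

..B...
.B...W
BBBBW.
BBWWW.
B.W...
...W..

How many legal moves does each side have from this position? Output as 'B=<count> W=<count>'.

Answer: B=7 W=5

Derivation:
-- B to move --
(0,4): no bracket -> illegal
(0,5): no bracket -> illegal
(1,3): no bracket -> illegal
(1,4): no bracket -> illegal
(2,5): flips 1 -> legal
(3,5): flips 3 -> legal
(4,1): flips 1 -> legal
(4,3): flips 2 -> legal
(4,4): flips 1 -> legal
(4,5): flips 1 -> legal
(5,1): no bracket -> illegal
(5,2): flips 2 -> legal
(5,4): no bracket -> illegal
B mobility = 7
-- W to move --
(0,0): flips 2 -> legal
(0,1): no bracket -> illegal
(0,3): no bracket -> illegal
(1,0): flips 1 -> legal
(1,2): flips 2 -> legal
(1,3): flips 1 -> legal
(1,4): flips 1 -> legal
(4,1): no bracket -> illegal
(5,0): no bracket -> illegal
(5,1): no bracket -> illegal
W mobility = 5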